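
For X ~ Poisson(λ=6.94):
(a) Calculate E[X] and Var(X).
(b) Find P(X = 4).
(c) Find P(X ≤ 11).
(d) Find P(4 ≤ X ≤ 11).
(a) E[X] = 6.9400, Var(X) = 6.9400
(b) P(X = 4) = 0.093589
(c) P(X ≤ 11) = 0.949314
(d) P(4 ≤ X ≤ 11) = 0.864367

We have X ~ Poisson(λ=6.94).

(a) Moments:
E[X] = 6.9400
Var(X) = 6.9400
σ = √Var(X) = 2.6344

(b) Point probability using PMF:
P(X = 4) = 0.093589

(c) Cumulative probability using CDF:
P(X ≤ 11) = F(11) = 0.949314

(d) Range probability:
P(4 ≤ X ≤ 11) = P(X ≤ 11) - P(X ≤ 3)
                   = F(11) - F(3)
                   = 0.949314 - 0.084947
                   = 0.864367

This means approximately 86.4% of outcomes fall in the interval [4, 11].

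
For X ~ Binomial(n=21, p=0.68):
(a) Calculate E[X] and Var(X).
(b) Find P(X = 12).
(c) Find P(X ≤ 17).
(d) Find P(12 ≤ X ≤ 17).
(a) E[X] = 14.2800, Var(X) = 4.5696
(b) P(X = 12) = 0.101088
(c) P(X ≤ 17) = 0.940444
(d) P(12 ≤ X ≤ 17) = 0.841362

We have X ~ Binomial(n=21, p=0.68).

(a) Moments:
E[X] = 14.2800
Var(X) = 4.5696
σ = √Var(X) = 2.1377

(b) Point probability using PMF:
P(X = 12) = 0.101088

(c) Cumulative probability using CDF:
P(X ≤ 17) = F(17) = 0.940444

(d) Range probability:
P(12 ≤ X ≤ 17) = P(X ≤ 17) - P(X ≤ 11)
                   = F(17) - F(11)
                   = 0.940444 - 0.099082
                   = 0.841362

This means approximately 84.1% of outcomes fall in the interval [12, 17].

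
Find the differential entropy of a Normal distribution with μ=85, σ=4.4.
2.9005 nats

We have X ~ Normal(μ=85, σ=4.4).

The differential entropy measures the uncertainty or information content of the distribution.

For a Normal distribution with μ=85, σ=4.4:
h(X) = 2.9005 nats

(In bits, this would be 4.1846 bits.)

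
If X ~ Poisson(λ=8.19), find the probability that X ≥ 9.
0.433954

We have X ~ Poisson(λ=8.19).

For discrete distributions, P(X ≥ 9) = 1 - P(X ≤ 8).

P(X ≤ 8) = 0.566046
P(X ≥ 9) = 1 - 0.566046 = 0.433954

So there's approximately a 43.4% chance that X is at least 9.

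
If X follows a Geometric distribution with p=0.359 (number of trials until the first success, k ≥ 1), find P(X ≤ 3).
0.736625

We have X ~ Geometric(p=0.359) (number of trials until the first success, k ≥ 1).

The CDF gives us P(X ≤ k).

Using the CDF:
P(X ≤ 3) = 0.736625

This means there's approximately a 73.7% chance that X is at most 3.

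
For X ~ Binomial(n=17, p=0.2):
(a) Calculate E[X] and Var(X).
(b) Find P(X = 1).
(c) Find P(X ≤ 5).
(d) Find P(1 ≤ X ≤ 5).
(a) E[X] = 3.4000, Var(X) = 2.7200
(b) P(X = 1) = 0.095701
(c) P(X ≤ 5) = 0.894299
(d) P(1 ≤ X ≤ 5) = 0.871781

We have X ~ Binomial(n=17, p=0.2).

(a) Moments:
E[X] = 3.4000
Var(X) = 2.7200
σ = √Var(X) = 1.6492

(b) Point probability using PMF:
P(X = 1) = 0.095701

(c) Cumulative probability using CDF:
P(X ≤ 5) = F(5) = 0.894299

(d) Range probability:
P(1 ≤ X ≤ 5) = P(X ≤ 5) - P(X ≤ 0)
                   = F(5) - F(0)
                   = 0.894299 - 0.022518
                   = 0.871781

This means approximately 87.2% of outcomes fall in the interval [1, 5].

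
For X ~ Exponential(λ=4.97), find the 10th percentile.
0.0212

We have X ~ Exponential(λ=4.97).

We want to find x such that P(X ≤ x) = 0.1.

This is the 10th percentile, which means 10% of values fall below this point.

Using the inverse CDF (quantile function):
x = F⁻¹(0.1) = 0.0212

Verification: P(X ≤ 0.0212) = 0.1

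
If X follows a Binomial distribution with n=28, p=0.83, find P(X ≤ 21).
0.186571

We have X ~ Binomial(n=28, p=0.83).

The CDF gives us P(X ≤ k).

Using the CDF:
P(X ≤ 21) = 0.186571

This means there's approximately a 18.7% chance that X is at most 21.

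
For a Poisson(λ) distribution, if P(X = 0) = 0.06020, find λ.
λ = 2.8101

For a Poisson(λ) distribution, the PMF at 0 is:
P(X = 0) = λ^0 e^(-λ) / 0! = e^(-λ)

Given P(X = 0) = 0.06020:
e^(-λ) = 0.06020
-λ = ln(0.06020)
λ = -ln(0.06020) = 2.8101

Verification: e^(-2.8101) = 0.06020 ✓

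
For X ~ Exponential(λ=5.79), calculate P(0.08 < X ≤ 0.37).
0.511882

We have X ~ Exponential(λ=5.79).

To find P(0.08 < X ≤ 0.37), we use:
P(0.08 < X ≤ 0.37) = P(X ≤ 0.37) - P(X ≤ 0.08)
                 = F(0.37) - F(0.08)
                 = 0.882615 - 0.370733
                 = 0.511882

So there's approximately a 51.2% chance that X falls in this range.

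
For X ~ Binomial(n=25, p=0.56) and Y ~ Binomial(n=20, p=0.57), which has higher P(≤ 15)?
Y has higher probability (P(Y ≤ 15) = 0.9714 > P(X ≤ 15) = 0.7250)

Compute P(≤ 15) for each distribution:

X ~ Binomial(n=25, p=0.56):
P(X ≤ 15) = 0.7250

Y ~ Binomial(n=20, p=0.57):
P(Y ≤ 15) = 0.9714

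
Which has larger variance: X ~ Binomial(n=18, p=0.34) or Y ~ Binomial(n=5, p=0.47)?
X has larger variance (4.0392 > 1.2455)

Compute the variance for each distribution:

X ~ Binomial(n=18, p=0.34):
Var(X) = 4.0392

Y ~ Binomial(n=5, p=0.47):
Var(Y) = 1.2455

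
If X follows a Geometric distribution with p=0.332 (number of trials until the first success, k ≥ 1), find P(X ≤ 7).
0.940648

We have X ~ Geometric(p=0.332) (number of trials until the first success, k ≥ 1).

The CDF gives us P(X ≤ k).

Using the CDF:
P(X ≤ 7) = 0.940648

This means there's approximately a 94.1% chance that X is at most 7.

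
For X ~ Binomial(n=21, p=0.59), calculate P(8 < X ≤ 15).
0.875652

We have X ~ Binomial(n=21, p=0.59).

To find P(8 < X ≤ 15), we use:
P(8 < X ≤ 15) = P(X ≤ 15) - P(X ≤ 8)
                 = F(15) - F(8)
                 = 0.918978 - 0.043326
                 = 0.875652

So there's approximately a 87.6% chance that X falls in this range.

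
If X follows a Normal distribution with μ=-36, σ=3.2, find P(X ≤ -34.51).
0.679258

We have X ~ Normal(μ=-36, σ=3.2).

The CDF gives us P(X ≤ k).

Using the CDF:
P(X ≤ -34.51) = 0.679258

This means there's approximately a 67.9% chance that X is at most -34.51.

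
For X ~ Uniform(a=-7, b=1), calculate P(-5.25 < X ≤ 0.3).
0.693750

We have X ~ Uniform(a=-7, b=1).

To find P(-5.25 < X ≤ 0.3), we use:
P(-5.25 < X ≤ 0.3) = P(X ≤ 0.3) - P(X ≤ -5.25)
                 = F(0.3) - F(-5.25)
                 = 0.912500 - 0.218750
                 = 0.693750

So there's approximately a 69.4% chance that X falls in this range.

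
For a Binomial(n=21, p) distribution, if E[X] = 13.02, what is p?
p = 0.62

For a Binomial(n, p) distribution:
E[X] = n × p

Given n = 21 and E[X] = 13.02:
13.02 = 21 × p
p = 13.02 / 21 = 0.62

Verification: Binomial(21, 0.62) has E[X] = 13.02 ✓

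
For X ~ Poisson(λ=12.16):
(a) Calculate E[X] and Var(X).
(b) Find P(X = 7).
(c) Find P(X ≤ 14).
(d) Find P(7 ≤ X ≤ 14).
(a) E[X] = 12.1600, Var(X) = 12.1600
(b) P(X = 7) = 0.040840
(c) P(X ≤ 14) = 0.757358
(d) P(7 ≤ X ≤ 14) = 0.715453

We have X ~ Poisson(λ=12.16).

(a) Moments:
E[X] = 12.1600
Var(X) = 12.1600
σ = √Var(X) = 3.4871

(b) Point probability using PMF:
P(X = 7) = 0.040840

(c) Cumulative probability using CDF:
P(X ≤ 14) = F(14) = 0.757358

(d) Range probability:
P(7 ≤ X ≤ 14) = P(X ≤ 14) - P(X ≤ 6)
                   = F(14) - F(6)
                   = 0.757358 - 0.041905
                   = 0.715453

This means approximately 71.5% of outcomes fall in the interval [7, 14].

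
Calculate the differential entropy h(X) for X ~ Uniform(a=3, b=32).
3.3673 nats

We have X ~ Uniform(a=3, b=32).

The differential entropy measures the uncertainty or information content of the distribution.

For a Uniform distribution with a=3, b=32:
h(X) = 3.3673 nats

(In bits, this would be 4.8580 bits.)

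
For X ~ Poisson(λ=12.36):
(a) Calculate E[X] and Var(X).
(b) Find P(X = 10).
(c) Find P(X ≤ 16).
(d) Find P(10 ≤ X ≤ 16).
(a) E[X] = 12.3600, Var(X) = 12.3600
(b) P(X = 10) = 0.098297
(c) P(X ≤ 16) = 0.877993
(d) P(10 ≤ X ≤ 16) = 0.665639

We have X ~ Poisson(λ=12.36).

(a) Moments:
E[X] = 12.3600
Var(X) = 12.3600
σ = √Var(X) = 3.5157

(b) Point probability using PMF:
P(X = 10) = 0.098297

(c) Cumulative probability using CDF:
P(X ≤ 16) = F(16) = 0.877993

(d) Range probability:
P(10 ≤ X ≤ 16) = P(X ≤ 16) - P(X ≤ 9)
                   = F(16) - F(9)
                   = 0.877993 - 0.212354
                   = 0.665639

This means approximately 66.6% of outcomes fall in the interval [10, 16].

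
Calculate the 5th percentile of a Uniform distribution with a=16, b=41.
17.2500

We have X ~ Uniform(a=16, b=41).

We want to find x such that P(X ≤ x) = 0.05.

This is the 5th percentile, which means 5% of values fall below this point.

Using the inverse CDF (quantile function):
x = F⁻¹(0.05) = 17.2500

Verification: P(X ≤ 17.2500) = 0.05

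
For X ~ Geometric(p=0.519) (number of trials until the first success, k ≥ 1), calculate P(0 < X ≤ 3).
0.888715

We have X ~ Geometric(p=0.519) (number of trials until the first success, k ≥ 1).

To find P(0 < X ≤ 3), we use:
P(0 < X ≤ 3) = P(X ≤ 3) - P(X ≤ 0)
                 = F(3) - F(0)
                 = 0.888715 - 0.000000
                 = 0.888715

So there's approximately a 88.9% chance that X falls in this range.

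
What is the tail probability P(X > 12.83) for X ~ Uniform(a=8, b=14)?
0.195000

We have X ~ Uniform(a=8, b=14).

P(X > 12.83) = 1 - P(X ≤ 12.83)
                = 1 - F(12.83)
                = 1 - 0.805000
                = 0.195000

So there's approximately a 19.5% chance that X exceeds 12.83.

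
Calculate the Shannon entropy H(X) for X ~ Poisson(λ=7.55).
2.4177 nats

We have X ~ Poisson(λ=7.55).

The Shannon entropy measures the uncertainty or information content of the distribution.

For a Poisson distribution with λ=7.55:
H(X) = 2.4177 nats

(In bits, this would be 3.4881 bits.)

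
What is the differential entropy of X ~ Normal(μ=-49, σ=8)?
3.4984 nats

We have X ~ Normal(μ=-49, σ=8).

The differential entropy measures the uncertainty or information content of the distribution.

For a Normal distribution with μ=-49, σ=8:
h(X) = 3.4984 nats

(In bits, this would be 5.0471 bits.)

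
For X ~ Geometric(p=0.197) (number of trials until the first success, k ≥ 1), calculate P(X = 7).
0.052815

We have X ~ Geometric(p=0.197) (number of trials until the first success, k ≥ 1).

For a Geometric distribution, the PMF gives us the probability of each outcome.

Using the PMF formula:
P(X = 7) = 0.052815

Rounded to 4 decimal places: 0.0528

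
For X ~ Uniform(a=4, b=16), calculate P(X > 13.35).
0.220833

We have X ~ Uniform(a=4, b=16).

P(X > 13.35) = 1 - P(X ≤ 13.35)
                = 1 - F(13.35)
                = 1 - 0.779167
                = 0.220833

So there's approximately a 22.1% chance that X exceeds 13.35.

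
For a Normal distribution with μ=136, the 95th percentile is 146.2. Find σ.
σ = 6.2012

For X ~ Normal(μ, σ), the p-th percentile satisfies x = μ + z_p × σ,
where z_p = Φ⁻¹(p) is the standard normal quantile.

Step 1: z_{0.95} = Φ⁻¹(0.95) = 1.6449

Step 2: Solve for σ:
146.2 = 136 + 1.6449 × σ
σ = (146.2 - 136) / 1.6449
σ = 10.20 / 1.6449
σ = 6.2012

Verification: μ + z × σ = 136 + 1.6449 × 6.2012 = 146.20 ✓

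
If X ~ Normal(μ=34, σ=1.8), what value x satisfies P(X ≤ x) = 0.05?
31.0393

We have X ~ Normal(μ=34, σ=1.8).

We want to find x such that P(X ≤ x) = 0.05.

This is the 5th percentile, which means 5% of values fall below this point.

Using the inverse CDF (quantile function):
x = F⁻¹(0.05) = 31.0393

Verification: P(X ≤ 31.0393) = 0.05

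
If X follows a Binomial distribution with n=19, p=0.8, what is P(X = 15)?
0.218199

We have X ~ Binomial(n=19, p=0.8).

For a Binomial distribution, the PMF gives us the probability of each outcome.

Using the PMF formula:
P(X = 15) = 0.218199

Rounded to 4 decimal places: 0.2182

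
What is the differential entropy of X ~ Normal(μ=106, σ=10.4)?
3.7607 nats

We have X ~ Normal(μ=106, σ=10.4).

The differential entropy measures the uncertainty or information content of the distribution.

For a Normal distribution with μ=106, σ=10.4:
h(X) = 3.7607 nats

(In bits, this would be 5.4256 bits.)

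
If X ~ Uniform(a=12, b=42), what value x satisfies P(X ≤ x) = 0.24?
19.2000

We have X ~ Uniform(a=12, b=42).

We want to find x such that P(X ≤ x) = 0.24.

This is the 24th percentile, which means 24% of values fall below this point.

Using the inverse CDF (quantile function):
x = F⁻¹(0.24) = 19.2000

Verification: P(X ≤ 19.2000) = 0.24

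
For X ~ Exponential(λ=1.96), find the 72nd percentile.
0.6495

We have X ~ Exponential(λ=1.96).

We want to find x such that P(X ≤ x) = 0.72.

This is the 72nd percentile, which means 72% of values fall below this point.

Using the inverse CDF (quantile function):
x = F⁻¹(0.72) = 0.6495

Verification: P(X ≤ 0.6495) = 0.72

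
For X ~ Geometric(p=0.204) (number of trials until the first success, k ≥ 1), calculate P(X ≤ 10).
0.897875

We have X ~ Geometric(p=0.204) (number of trials until the first success, k ≥ 1).

The CDF gives us P(X ≤ k).

Using the CDF:
P(X ≤ 10) = 0.897875

This means there's approximately a 89.8% chance that X is at most 10.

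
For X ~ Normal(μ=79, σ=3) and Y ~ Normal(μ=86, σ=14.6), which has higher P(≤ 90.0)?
X has higher probability (P(X ≤ 90.0) = 0.9999 > P(Y ≤ 90.0) = 0.6079)

Compute P(≤ 90.0) for each distribution:

X ~ Normal(μ=79, σ=3):
P(X ≤ 90.0) = 0.9999

Y ~ Normal(μ=86, σ=14.6):
P(Y ≤ 90.0) = 0.6079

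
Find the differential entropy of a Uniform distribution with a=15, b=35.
2.9957 nats

We have X ~ Uniform(a=15, b=35).

The differential entropy measures the uncertainty or information content of the distribution.

For a Uniform distribution with a=15, b=35:
h(X) = 2.9957 nats

(In bits, this would be 4.3219 bits.)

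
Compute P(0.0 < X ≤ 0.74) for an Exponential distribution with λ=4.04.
0.949692

We have X ~ Exponential(λ=4.04).

To find P(0.0 < X ≤ 0.74), we use:
P(0.0 < X ≤ 0.74) = P(X ≤ 0.74) - P(X ≤ 0.0)
                 = F(0.74) - F(0.0)
                 = 0.949692 - 0.000000
                 = 0.949692

So there's approximately a 95.0% chance that X falls in this range.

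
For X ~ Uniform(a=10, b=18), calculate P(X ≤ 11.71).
0.213750

We have X ~ Uniform(a=10, b=18).

The CDF gives us P(X ≤ k).

Using the CDF:
P(X ≤ 11.71) = 0.213750

This means there's approximately a 21.4% chance that X is at most 11.71.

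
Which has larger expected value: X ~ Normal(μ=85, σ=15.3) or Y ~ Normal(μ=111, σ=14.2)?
Y has larger mean (111.0000 > 85.0000)

Compute the expected value for each distribution:

X ~ Normal(μ=85, σ=15.3):
E[X] = 85.0000

Y ~ Normal(μ=111, σ=14.2):
E[Y] = 111.0000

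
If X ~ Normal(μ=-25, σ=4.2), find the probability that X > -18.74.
0.068050

We have X ~ Normal(μ=-25, σ=4.2).

P(X > -18.74) = 1 - P(X ≤ -18.74)
                = 1 - F(-18.74)
                = 1 - 0.931950
                = 0.068050

So there's approximately a 6.8% chance that X exceeds -18.74.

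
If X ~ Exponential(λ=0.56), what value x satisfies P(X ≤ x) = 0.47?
1.1337

We have X ~ Exponential(λ=0.56).

We want to find x such that P(X ≤ x) = 0.47.

This is the 47th percentile, which means 47% of values fall below this point.

Using the inverse CDF (quantile function):
x = F⁻¹(0.47) = 1.1337

Verification: P(X ≤ 1.1337) = 0.47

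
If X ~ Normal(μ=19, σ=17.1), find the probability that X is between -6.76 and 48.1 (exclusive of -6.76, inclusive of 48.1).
0.889621

We have X ~ Normal(μ=19, σ=17.1).

To find P(-6.76 < X ≤ 48.1), we use:
P(-6.76 < X ≤ 48.1) = P(X ≤ 48.1) - P(X ≤ -6.76)
                 = F(48.1) - F(-6.76)
                 = 0.955599 - 0.065978
                 = 0.889621

So there's approximately a 89.0% chance that X falls in this range.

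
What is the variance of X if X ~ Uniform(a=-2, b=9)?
10.0833

We have X ~ Uniform(a=-2, b=9).

For a Uniform distribution with a=-2, b=9:
Var(X) = 10.0833

The variance measures the spread of the distribution around the mean.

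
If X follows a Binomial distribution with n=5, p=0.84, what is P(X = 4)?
0.398297

We have X ~ Binomial(n=5, p=0.84).

For a Binomial distribution, the PMF gives us the probability of each outcome.

Using the PMF formula:
P(X = 4) = 0.398297

Rounded to 4 decimal places: 0.3983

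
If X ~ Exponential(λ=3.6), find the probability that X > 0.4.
0.236928

We have X ~ Exponential(λ=3.6).

P(X > 0.4) = 1 - P(X ≤ 0.4)
                = 1 - F(0.4)
                = 1 - 0.763072
                = 0.236928

So there's approximately a 23.7% chance that X exceeds 0.4.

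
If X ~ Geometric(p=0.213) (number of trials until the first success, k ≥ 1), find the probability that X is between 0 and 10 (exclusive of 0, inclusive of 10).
0.908852

We have X ~ Geometric(p=0.213) (number of trials until the first success, k ≥ 1).

To find P(0 < X ≤ 10), we use:
P(0 < X ≤ 10) = P(X ≤ 10) - P(X ≤ 0)
                 = F(10) - F(0)
                 = 0.908852 - 0.000000
                 = 0.908852

So there's approximately a 90.9% chance that X falls in this range.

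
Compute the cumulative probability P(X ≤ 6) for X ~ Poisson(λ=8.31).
0.276994

We have X ~ Poisson(λ=8.31).

The CDF gives us P(X ≤ k).

Using the CDF:
P(X ≤ 6) = 0.276994

This means there's approximately a 27.7% chance that X is at most 6.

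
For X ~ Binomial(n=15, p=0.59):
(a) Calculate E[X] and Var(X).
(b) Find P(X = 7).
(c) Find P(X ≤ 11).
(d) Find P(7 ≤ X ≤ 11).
(a) E[X] = 8.8500, Var(X) = 3.6285
(b) P(X = 7) = 0.127874
(c) P(X ≤ 11) = 0.921504
(d) P(7 ≤ X ≤ 11) = 0.811987

We have X ~ Binomial(n=15, p=0.59).

(a) Moments:
E[X] = 8.8500
Var(X) = 3.6285
σ = √Var(X) = 1.9049

(b) Point probability using PMF:
P(X = 7) = 0.127874

(c) Cumulative probability using CDF:
P(X ≤ 11) = F(11) = 0.921504

(d) Range probability:
P(7 ≤ X ≤ 11) = P(X ≤ 11) - P(X ≤ 6)
                   = F(11) - F(6)
                   = 0.921504 - 0.109516
                   = 0.811987

This means approximately 81.2% of outcomes fall in the interval [7, 11].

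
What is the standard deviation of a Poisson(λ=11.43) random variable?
3.3808

We have X ~ Poisson(λ=11.43).

For a Poisson distribution with λ=11.43:
σ = √Var(X) = 3.3808

The standard deviation is the square root of the variance.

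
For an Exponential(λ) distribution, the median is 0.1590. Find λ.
λ = 4.3594

For X ~ Exponential(λ), the CDF is F(x) = 1 - e^(-λx).
The median m satisfies F(m) = 0.5:
1 - e^(-λm) = 0.5
e^(-λm) = 0.5
λm = ln(2)
m = ln(2) / λ

Given m = 0.1590:
λ = ln(2) / 0.1590 = 0.693147 / 0.1590 = 4.3594

Verification: ln(2) / 4.3594 = 0.1590 ✓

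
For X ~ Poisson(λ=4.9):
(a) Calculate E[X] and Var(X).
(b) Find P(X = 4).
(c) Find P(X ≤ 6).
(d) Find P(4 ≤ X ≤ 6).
(a) E[X] = 4.9000, Var(X) = 4.9000
(b) P(X = 4) = 0.178867
(c) P(X ≤ 6) = 0.776655
(d) P(4 ≤ X ≤ 6) = 0.497310

We have X ~ Poisson(λ=4.9).

(a) Moments:
E[X] = 4.9000
Var(X) = 4.9000
σ = √Var(X) = 2.2136

(b) Point probability using PMF:
P(X = 4) = 0.178867

(c) Cumulative probability using CDF:
P(X ≤ 6) = F(6) = 0.776655

(d) Range probability:
P(4 ≤ X ≤ 6) = P(X ≤ 6) - P(X ≤ 3)
                   = F(6) - F(3)
                   = 0.776655 - 0.279345
                   = 0.497310

This means approximately 49.7% of outcomes fall in the interval [4, 6].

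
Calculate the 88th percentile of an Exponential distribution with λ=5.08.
0.4174

We have X ~ Exponential(λ=5.08).

We want to find x such that P(X ≤ x) = 0.88.

This is the 88th percentile, which means 88% of values fall below this point.

Using the inverse CDF (quantile function):
x = F⁻¹(0.88) = 0.4174

Verification: P(X ≤ 0.4174) = 0.88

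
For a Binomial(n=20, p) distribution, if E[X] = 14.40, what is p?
p = 0.72

For a Binomial(n, p) distribution:
E[X] = n × p

Given n = 20 and E[X] = 14.40:
14.40 = 20 × p
p = 14.40 / 20 = 0.72

Verification: Binomial(20, 0.72) has E[X] = 14.40 ✓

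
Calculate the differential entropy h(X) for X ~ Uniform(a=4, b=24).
2.9957 nats

We have X ~ Uniform(a=4, b=24).

The differential entropy measures the uncertainty or information content of the distribution.

For a Uniform distribution with a=4, b=24:
h(X) = 2.9957 nats

(In bits, this would be 4.3219 bits.)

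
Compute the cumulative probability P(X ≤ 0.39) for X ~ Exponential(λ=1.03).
0.330819

We have X ~ Exponential(λ=1.03).

The CDF gives us P(X ≤ k).

Using the CDF:
P(X ≤ 0.39) = 0.330819

This means there's approximately a 33.1% chance that X is at most 0.39.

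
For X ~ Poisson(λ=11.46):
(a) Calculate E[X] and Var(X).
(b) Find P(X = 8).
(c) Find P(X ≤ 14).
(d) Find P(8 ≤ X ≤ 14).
(a) E[X] = 11.4600, Var(X) = 11.4600
(b) P(X = 8) = 0.077793
(c) P(X ≤ 14) = 0.818534
(d) P(8 ≤ X ≤ 14) = 0.702644

We have X ~ Poisson(λ=11.46).

(a) Moments:
E[X] = 11.4600
Var(X) = 11.4600
σ = √Var(X) = 3.3853

(b) Point probability using PMF:
P(X = 8) = 0.077793

(c) Cumulative probability using CDF:
P(X ≤ 14) = F(14) = 0.818534

(d) Range probability:
P(8 ≤ X ≤ 14) = P(X ≤ 14) - P(X ≤ 7)
                   = F(14) - F(7)
                   = 0.818534 - 0.115890
                   = 0.702644

This means approximately 70.3% of outcomes fall in the interval [8, 14].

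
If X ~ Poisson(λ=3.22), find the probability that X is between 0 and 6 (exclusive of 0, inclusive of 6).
0.914199

We have X ~ Poisson(λ=3.22).

To find P(0 < X ≤ 6), we use:
P(0 < X ≤ 6) = P(X ≤ 6) - P(X ≤ 0)
                 = F(6) - F(0)
                 = 0.954154 - 0.039955
                 = 0.914199

So there's approximately a 91.4% chance that X falls in this range.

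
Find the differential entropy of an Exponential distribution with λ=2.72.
-0.0006 nats

We have X ~ Exponential(λ=2.72).

The differential entropy measures the uncertainty or information content of the distribution.

For an Exponential distribution with λ=2.72:
h(X) = -0.0006 nats

(In bits, this would be -0.0009 bits.)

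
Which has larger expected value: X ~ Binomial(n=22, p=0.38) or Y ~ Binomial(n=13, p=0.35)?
X has larger mean (8.3600 > 4.5500)

Compute the expected value for each distribution:

X ~ Binomial(n=22, p=0.38):
E[X] = 8.3600

Y ~ Binomial(n=13, p=0.35):
E[Y] = 4.5500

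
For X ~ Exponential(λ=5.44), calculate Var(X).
0.0338

We have X ~ Exponential(λ=5.44).

For an Exponential distribution with λ=5.44:
Var(X) = 0.0338

The variance measures the spread of the distribution around the mean.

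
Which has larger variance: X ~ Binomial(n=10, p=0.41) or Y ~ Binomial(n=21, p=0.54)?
Y has larger variance (5.2164 > 2.4190)

Compute the variance for each distribution:

X ~ Binomial(n=10, p=0.41):
Var(X) = 2.4190

Y ~ Binomial(n=21, p=0.54):
Var(Y) = 5.2164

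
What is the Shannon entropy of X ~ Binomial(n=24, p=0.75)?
2.1655 nats

We have X ~ Binomial(n=24, p=0.75).

The Shannon entropy measures the uncertainty or information content of the distribution.

For a Binomial distribution with n=24, p=0.75:
H(X) = 2.1655 nats

(In bits, this would be 3.1241 bits.)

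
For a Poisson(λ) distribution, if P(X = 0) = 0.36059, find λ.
λ = 1.0200

For a Poisson(λ) distribution, the PMF at 0 is:
P(X = 0) = λ^0 e^(-λ) / 0! = e^(-λ)

Given P(X = 0) = 0.36059:
e^(-λ) = 0.36059
-λ = ln(0.36059)
λ = -ln(0.36059) = 1.0200

Verification: e^(-1.0200) = 0.36059 ✓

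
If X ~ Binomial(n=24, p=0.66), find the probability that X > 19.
0.051884

We have X ~ Binomial(n=24, p=0.66).

P(X > 19) = 1 - P(X ≤ 19)
                = 1 - F(19)
                = 1 - 0.948116
                = 0.051884

So there's approximately a 5.2% chance that X exceeds 19.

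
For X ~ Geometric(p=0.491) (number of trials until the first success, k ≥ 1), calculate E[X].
2.0367

We have X ~ Geometric(p=0.491) (number of trials until the first success, k ≥ 1).

For a Geometric distribution with p=0.491 (number of trials until the first success, k ≥ 1):
E[X] = 2.0367

This is the expected (average) value of X.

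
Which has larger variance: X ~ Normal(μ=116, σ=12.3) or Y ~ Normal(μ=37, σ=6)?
X has larger variance (151.2900 > 36.0000)

Compute the variance for each distribution:

X ~ Normal(μ=116, σ=12.3):
Var(X) = 151.2900

Y ~ Normal(μ=37, σ=6):
Var(Y) = 36.0000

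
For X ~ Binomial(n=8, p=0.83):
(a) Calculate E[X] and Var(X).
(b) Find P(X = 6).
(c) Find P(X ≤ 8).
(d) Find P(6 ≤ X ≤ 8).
(a) E[X] = 6.6400, Var(X) = 1.1288
(b) P(X = 6) = 0.264560
(c) P(X ≤ 8) = 1.000000
(d) P(6 ≤ X ≤ 8) = 0.858840

We have X ~ Binomial(n=8, p=0.83).

(a) Moments:
E[X] = 6.6400
Var(X) = 1.1288
σ = √Var(X) = 1.0624

(b) Point probability using PMF:
P(X = 6) = 0.264560

(c) Cumulative probability using CDF:
P(X ≤ 8) = F(8) = 1.000000

(d) Range probability:
P(6 ≤ X ≤ 8) = P(X ≤ 8) - P(X ≤ 5)
                   = F(8) - F(5)
                   = 1.000000 - 0.141160
                   = 0.858840

This means approximately 85.9% of outcomes fall in the interval [6, 8].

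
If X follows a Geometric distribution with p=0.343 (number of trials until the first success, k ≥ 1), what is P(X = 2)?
0.225351

We have X ~ Geometric(p=0.343) (number of trials until the first success, k ≥ 1).

For a Geometric distribution, the PMF gives us the probability of each outcome.

Using the PMF formula:
P(X = 2) = 0.225351

Rounded to 4 decimal places: 0.2254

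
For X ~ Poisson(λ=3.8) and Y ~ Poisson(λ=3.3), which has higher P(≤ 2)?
Y has higher probability (P(Y ≤ 2) = 0.3594 > P(X ≤ 2) = 0.2689)

Compute P(≤ 2) for each distribution:

X ~ Poisson(λ=3.8):
P(X ≤ 2) = 0.2689

Y ~ Poisson(λ=3.3):
P(Y ≤ 2) = 0.3594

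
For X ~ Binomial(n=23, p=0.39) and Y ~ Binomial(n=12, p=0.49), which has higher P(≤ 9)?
Y has higher probability (P(Y ≤ 9) = 0.9837 > P(X ≤ 9) = 0.5952)

Compute P(≤ 9) for each distribution:

X ~ Binomial(n=23, p=0.39):
P(X ≤ 9) = 0.5952

Y ~ Binomial(n=12, p=0.49):
P(Y ≤ 9) = 0.9837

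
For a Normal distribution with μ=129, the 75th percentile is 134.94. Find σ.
σ = 8.8067

For X ~ Normal(μ, σ), the p-th percentile satisfies x = μ + z_p × σ,
where z_p = Φ⁻¹(p) is the standard normal quantile.

Step 1: z_{0.75} = Φ⁻¹(0.75) = 0.6745

Step 2: Solve for σ:
134.94 = 129 + 0.6745 × σ
σ = (134.94 - 129) / 0.6745
σ = 5.94 / 0.6745
σ = 8.8067

Verification: μ + z × σ = 129 + 0.6745 × 8.8067 = 134.94 ✓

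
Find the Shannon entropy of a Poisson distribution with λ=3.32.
1.9867 nats

We have X ~ Poisson(λ=3.32).

The Shannon entropy measures the uncertainty or information content of the distribution.

For a Poisson distribution with λ=3.32:
H(X) = 1.9867 nats

(In bits, this would be 2.8661 bits.)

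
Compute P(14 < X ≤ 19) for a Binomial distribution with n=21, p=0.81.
0.842015

We have X ~ Binomial(n=21, p=0.81).

To find P(14 < X ≤ 19), we use:
P(14 < X ≤ 19) = P(X ≤ 19) - P(X ≤ 14)
                 = F(19) - F(14)
                 = 0.929052 - 0.087037
                 = 0.842015

So there's approximately a 84.2% chance that X falls in this range.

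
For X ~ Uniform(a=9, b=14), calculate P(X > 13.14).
0.172000

We have X ~ Uniform(a=9, b=14).

P(X > 13.14) = 1 - P(X ≤ 13.14)
                = 1 - F(13.14)
                = 1 - 0.828000
                = 0.172000

So there's approximately a 17.2% chance that X exceeds 13.14.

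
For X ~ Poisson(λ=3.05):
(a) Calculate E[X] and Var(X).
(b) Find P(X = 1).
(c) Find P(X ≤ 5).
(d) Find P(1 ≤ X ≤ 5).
(a) E[X] = 3.0500, Var(X) = 3.0500
(b) P(X = 1) = 0.144445
(c) P(X ≤ 5) = 0.910957
(d) P(1 ≤ X ≤ 5) = 0.863598

We have X ~ Poisson(λ=3.05).

(a) Moments:
E[X] = 3.0500
Var(X) = 3.0500
σ = √Var(X) = 1.7464

(b) Point probability using PMF:
P(X = 1) = 0.144445

(c) Cumulative probability using CDF:
P(X ≤ 5) = F(5) = 0.910957

(d) Range probability:
P(1 ≤ X ≤ 5) = P(X ≤ 5) - P(X ≤ 0)
                   = F(5) - F(0)
                   = 0.910957 - 0.047359
                   = 0.863598

This means approximately 86.4% of outcomes fall in the interval [1, 5].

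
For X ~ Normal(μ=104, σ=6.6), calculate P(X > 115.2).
0.044851

We have X ~ Normal(μ=104, σ=6.6).

P(X > 115.2) = 1 - P(X ≤ 115.2)
                = 1 - F(115.2)
                = 1 - 0.955149
                = 0.044851

So there's approximately a 4.5% chance that X exceeds 115.2.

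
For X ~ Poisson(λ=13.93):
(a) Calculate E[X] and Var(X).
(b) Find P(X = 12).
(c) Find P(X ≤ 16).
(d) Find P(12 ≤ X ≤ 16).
(a) E[X] = 13.9300, Var(X) = 13.9300
(b) P(X = 12) = 0.099393
(c) P(X ≤ 16) = 0.761946
(d) P(12 ≤ X ≤ 16) = 0.495957

We have X ~ Poisson(λ=13.93).

(a) Moments:
E[X] = 13.9300
Var(X) = 13.9300
σ = √Var(X) = 3.7323

(b) Point probability using PMF:
P(X = 12) = 0.099393

(c) Cumulative probability using CDF:
P(X ≤ 16) = F(16) = 0.761946

(d) Range probability:
P(12 ≤ X ≤ 16) = P(X ≤ 16) - P(X ≤ 11)
                   = F(16) - F(11)
                   = 0.761946 - 0.265989
                   = 0.495957

This means approximately 49.6% of outcomes fall in the interval [12, 16].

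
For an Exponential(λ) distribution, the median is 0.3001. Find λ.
λ = 2.3097

For X ~ Exponential(λ), the CDF is F(x) = 1 - e^(-λx).
The median m satisfies F(m) = 0.5:
1 - e^(-λm) = 0.5
e^(-λm) = 0.5
λm = ln(2)
m = ln(2) / λ

Given m = 0.3001:
λ = ln(2) / 0.3001 = 0.693147 / 0.3001 = 2.3097

Verification: ln(2) / 2.3097 = 0.3001 ✓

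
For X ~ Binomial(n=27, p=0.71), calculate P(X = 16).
0.066331

We have X ~ Binomial(n=27, p=0.71).

For a Binomial distribution, the PMF gives us the probability of each outcome.

Using the PMF formula:
P(X = 16) = 0.066331

Rounded to 4 decimal places: 0.0663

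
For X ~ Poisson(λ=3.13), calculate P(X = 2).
0.214149

We have X ~ Poisson(λ=3.13).

For a Poisson distribution, the PMF gives us the probability of each outcome.

Using the PMF formula:
P(X = 2) = 0.214149

Rounded to 4 decimal places: 0.2141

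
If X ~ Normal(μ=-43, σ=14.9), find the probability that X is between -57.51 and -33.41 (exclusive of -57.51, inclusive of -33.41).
0.575019

We have X ~ Normal(μ=-43, σ=14.9).

To find P(-57.51 < X ≤ -33.41), we use:
P(-57.51 < X ≤ -33.41) = P(X ≤ -33.41) - P(X ≤ -57.51)
                 = F(-33.41) - F(-57.51)
                 = 0.740090 - 0.165072
                 = 0.575019

So there's approximately a 57.5% chance that X falls in this range.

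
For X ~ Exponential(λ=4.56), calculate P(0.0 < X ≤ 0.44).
0.865528

We have X ~ Exponential(λ=4.56).

To find P(0.0 < X ≤ 0.44), we use:
P(0.0 < X ≤ 0.44) = P(X ≤ 0.44) - P(X ≤ 0.0)
                 = F(0.44) - F(0.0)
                 = 0.865528 - 0.000000
                 = 0.865528

So there's approximately a 86.6% chance that X falls in this range.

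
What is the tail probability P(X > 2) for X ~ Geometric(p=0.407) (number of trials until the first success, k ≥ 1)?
0.351649

We have X ~ Geometric(p=0.407) (number of trials until the first success, k ≥ 1).

P(X > 2) = 1 - P(X ≤ 2)
                = 1 - F(2)
                = 1 - 0.648351
                = 0.351649

So there's approximately a 35.2% chance that X exceeds 2.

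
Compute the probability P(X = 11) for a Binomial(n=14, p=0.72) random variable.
0.215394

We have X ~ Binomial(n=14, p=0.72).

For a Binomial distribution, the PMF gives us the probability of each outcome.

Using the PMF formula:
P(X = 11) = 0.215394

Rounded to 4 decimal places: 0.2154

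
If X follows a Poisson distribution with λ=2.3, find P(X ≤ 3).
0.799347

We have X ~ Poisson(λ=2.3).

The CDF gives us P(X ≤ k).

Using the CDF:
P(X ≤ 3) = 0.799347

This means there's approximately a 79.9% chance that X is at most 3.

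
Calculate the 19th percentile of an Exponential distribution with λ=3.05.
0.0691

We have X ~ Exponential(λ=3.05).

We want to find x such that P(X ≤ x) = 0.19.

This is the 19th percentile, which means 19% of values fall below this point.

Using the inverse CDF (quantile function):
x = F⁻¹(0.19) = 0.0691

Verification: P(X ≤ 0.0691) = 0.19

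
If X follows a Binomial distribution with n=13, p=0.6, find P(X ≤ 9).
0.831420

We have X ~ Binomial(n=13, p=0.6).

The CDF gives us P(X ≤ k).

Using the CDF:
P(X ≤ 9) = 0.831420

This means there's approximately a 83.1% chance that X is at most 9.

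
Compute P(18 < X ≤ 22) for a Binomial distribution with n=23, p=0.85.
0.720242

We have X ~ Binomial(n=23, p=0.85).

To find P(18 < X ≤ 22), we use:
P(18 < X ≤ 22) = P(X ≤ 22) - P(X ≤ 18)
                 = F(22) - F(18)
                 = 0.976197 - 0.255955
                 = 0.720242

So there's approximately a 72.0% chance that X falls in this range.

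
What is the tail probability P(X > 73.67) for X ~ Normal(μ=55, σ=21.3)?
0.190372

We have X ~ Normal(μ=55, σ=21.3).

P(X > 73.67) = 1 - P(X ≤ 73.67)
                = 1 - F(73.67)
                = 1 - 0.809628
                = 0.190372

So there's approximately a 19.0% chance that X exceeds 73.67.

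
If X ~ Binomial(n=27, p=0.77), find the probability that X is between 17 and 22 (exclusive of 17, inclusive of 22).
0.706440

We have X ~ Binomial(n=27, p=0.77).

To find P(17 < X ≤ 22), we use:
P(17 < X ≤ 22) = P(X ≤ 22) - P(X ≤ 17)
                 = F(22) - F(17)
                 = 0.777697 - 0.071257
                 = 0.706440

So there's approximately a 70.6% chance that X falls in this range.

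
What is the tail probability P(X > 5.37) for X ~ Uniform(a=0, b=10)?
0.463000

We have X ~ Uniform(a=0, b=10).

P(X > 5.37) = 1 - P(X ≤ 5.37)
                = 1 - F(5.37)
                = 1 - 0.537000
                = 0.463000

So there's approximately a 46.3% chance that X exceeds 5.37.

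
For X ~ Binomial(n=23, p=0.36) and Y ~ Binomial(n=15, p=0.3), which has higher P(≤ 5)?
Y has higher probability (P(Y ≤ 5) = 0.7216 > P(X ≤ 5) = 0.1112)

Compute P(≤ 5) for each distribution:

X ~ Binomial(n=23, p=0.36):
P(X ≤ 5) = 0.1112

Y ~ Binomial(n=15, p=0.3):
P(Y ≤ 5) = 0.7216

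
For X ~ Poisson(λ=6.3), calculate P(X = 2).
0.036441

We have X ~ Poisson(λ=6.3).

For a Poisson distribution, the PMF gives us the probability of each outcome.

Using the PMF formula:
P(X = 2) = 0.036441

Rounded to 4 decimal places: 0.0364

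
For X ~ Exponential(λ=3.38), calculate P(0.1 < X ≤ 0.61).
0.585971

We have X ~ Exponential(λ=3.38).

To find P(0.1 < X ≤ 0.61), we use:
P(0.1 < X ≤ 0.61) = P(X ≤ 0.61) - P(X ≤ 0.1)
                 = F(0.61) - F(0.1)
                 = 0.872775 - 0.286805
                 = 0.585971

So there's approximately a 58.6% chance that X falls in this range.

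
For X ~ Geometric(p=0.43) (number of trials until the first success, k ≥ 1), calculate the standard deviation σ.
1.7558

We have X ~ Geometric(p=0.43) (number of trials until the first success, k ≥ 1).

For a Geometric distribution with p=0.43 (number of trials until the first success, k ≥ 1):
σ = √Var(X) = 1.7558

The standard deviation is the square root of the variance.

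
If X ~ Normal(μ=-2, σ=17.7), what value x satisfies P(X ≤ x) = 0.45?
-4.2242

We have X ~ Normal(μ=-2, σ=17.7).

We want to find x such that P(X ≤ x) = 0.45.

This is the 45th percentile, which means 45% of values fall below this point.

Using the inverse CDF (quantile function):
x = F⁻¹(0.45) = -4.2242

Verification: P(X ≤ -4.2242) = 0.45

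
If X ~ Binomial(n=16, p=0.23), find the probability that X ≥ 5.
0.299105

We have X ~ Binomial(n=16, p=0.23).

For discrete distributions, P(X ≥ 5) = 1 - P(X ≤ 4).

P(X ≤ 4) = 0.700895
P(X ≥ 5) = 1 - 0.700895 = 0.299105

So there's approximately a 29.9% chance that X is at least 5.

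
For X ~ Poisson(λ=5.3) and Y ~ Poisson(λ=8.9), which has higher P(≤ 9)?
X has higher probability (P(X ≤ 9) = 0.9559 > P(Y ≤ 9) = 0.6006)

Compute P(≤ 9) for each distribution:

X ~ Poisson(λ=5.3):
P(X ≤ 9) = 0.9559

Y ~ Poisson(λ=8.9):
P(Y ≤ 9) = 0.6006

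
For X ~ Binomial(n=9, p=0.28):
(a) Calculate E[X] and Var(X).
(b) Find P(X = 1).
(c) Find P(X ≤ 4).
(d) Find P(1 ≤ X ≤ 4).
(a) E[X] = 2.5200, Var(X) = 1.8144
(b) P(X = 1) = 0.181995
(c) P(X ≤ 4) = 0.923842
(d) P(1 ≤ X ≤ 4) = 0.871843

We have X ~ Binomial(n=9, p=0.28).

(a) Moments:
E[X] = 2.5200
Var(X) = 1.8144
σ = √Var(X) = 1.3470

(b) Point probability using PMF:
P(X = 1) = 0.181995

(c) Cumulative probability using CDF:
P(X ≤ 4) = F(4) = 0.923842

(d) Range probability:
P(1 ≤ X ≤ 4) = P(X ≤ 4) - P(X ≤ 0)
                   = F(4) - F(0)
                   = 0.923842 - 0.051999
                   = 0.871843

This means approximately 87.2% of outcomes fall in the interval [1, 4].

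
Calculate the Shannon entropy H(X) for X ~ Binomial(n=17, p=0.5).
2.1421 nats

We have X ~ Binomial(n=17, p=0.5).

The Shannon entropy measures the uncertainty or information content of the distribution.

For a Binomial distribution with n=17, p=0.5:
H(X) = 2.1421 nats

(In bits, this would be 3.0903 bits.)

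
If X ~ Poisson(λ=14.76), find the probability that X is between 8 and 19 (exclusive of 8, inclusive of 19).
0.845786

We have X ~ Poisson(λ=14.76).

To find P(8 < X ≤ 19), we use:
P(8 < X ≤ 19) = P(X ≤ 19) - P(X ≤ 8)
                 = F(19) - F(8)
                 = 0.888169 - 0.042383
                 = 0.845786

So there's approximately a 84.6% chance that X falls in this range.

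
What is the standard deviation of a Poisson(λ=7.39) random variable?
2.7185

We have X ~ Poisson(λ=7.39).

For a Poisson distribution with λ=7.39:
σ = √Var(X) = 2.7185

The standard deviation is the square root of the variance.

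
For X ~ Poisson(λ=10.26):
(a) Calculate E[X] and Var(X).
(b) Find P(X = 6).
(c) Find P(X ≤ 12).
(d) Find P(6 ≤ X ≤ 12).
(a) E[X] = 10.2600, Var(X) = 10.2600
(b) P(X = 6) = 0.056714
(c) P(X ≤ 12) = 0.766296
(d) P(6 ≤ X ≤ 12) = 0.708429

We have X ~ Poisson(λ=10.26).

(a) Moments:
E[X] = 10.2600
Var(X) = 10.2600
σ = √Var(X) = 3.2031

(b) Point probability using PMF:
P(X = 6) = 0.056714

(c) Cumulative probability using CDF:
P(X ≤ 12) = F(12) = 0.766296

(d) Range probability:
P(6 ≤ X ≤ 12) = P(X ≤ 12) - P(X ≤ 5)
                   = F(12) - F(5)
                   = 0.766296 - 0.057867
                   = 0.708429

This means approximately 70.8% of outcomes fall in the interval [6, 12].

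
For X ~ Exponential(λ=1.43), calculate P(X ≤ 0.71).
0.637706

We have X ~ Exponential(λ=1.43).

The CDF gives us P(X ≤ k).

Using the CDF:
P(X ≤ 0.71) = 0.637706

This means there's approximately a 63.8% chance that X is at most 0.71.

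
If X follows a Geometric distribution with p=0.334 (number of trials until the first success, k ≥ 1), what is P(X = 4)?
0.098666

We have X ~ Geometric(p=0.334) (number of trials until the first success, k ≥ 1).

For a Geometric distribution, the PMF gives us the probability of each outcome.

Using the PMF formula:
P(X = 4) = 0.098666

Rounded to 4 decimal places: 0.0987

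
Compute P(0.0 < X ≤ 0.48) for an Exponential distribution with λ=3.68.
0.829053

We have X ~ Exponential(λ=3.68).

To find P(0.0 < X ≤ 0.48), we use:
P(0.0 < X ≤ 0.48) = P(X ≤ 0.48) - P(X ≤ 0.0)
                 = F(0.48) - F(0.0)
                 = 0.829053 - 0.000000
                 = 0.829053

So there's approximately a 82.9% chance that X falls in this range.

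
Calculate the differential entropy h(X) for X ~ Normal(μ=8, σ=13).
3.9839 nats

We have X ~ Normal(μ=8, σ=13).

The differential entropy measures the uncertainty or information content of the distribution.

For a Normal distribution with μ=8, σ=13:
h(X) = 3.9839 nats

(In bits, this would be 5.7475 bits.)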